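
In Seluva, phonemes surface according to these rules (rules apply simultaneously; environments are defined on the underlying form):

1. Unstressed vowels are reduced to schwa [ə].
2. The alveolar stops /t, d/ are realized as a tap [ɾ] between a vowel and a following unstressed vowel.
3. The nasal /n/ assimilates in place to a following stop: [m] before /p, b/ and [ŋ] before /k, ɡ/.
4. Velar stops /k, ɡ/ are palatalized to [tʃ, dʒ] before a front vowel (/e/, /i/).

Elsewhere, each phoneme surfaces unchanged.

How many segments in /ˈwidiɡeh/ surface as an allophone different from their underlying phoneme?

4

Segments that undergo a rule: /d/ → [ɾ] (rule 2); /i/ → [ə] (rule 1); /ɡ/ → [dʒ] (rule 4); /e/ → [ə] (rule 1).
All other segments surface unchanged.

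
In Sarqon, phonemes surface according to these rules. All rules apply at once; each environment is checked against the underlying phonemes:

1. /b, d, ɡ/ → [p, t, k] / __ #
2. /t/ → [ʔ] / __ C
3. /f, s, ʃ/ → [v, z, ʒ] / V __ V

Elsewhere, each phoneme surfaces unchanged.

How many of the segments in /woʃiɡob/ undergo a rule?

2

Segments that undergo a rule: /ʃ/ → [ʒ] (rule 3); /b/ → [p] (rule 1).
All other segments surface unchanged.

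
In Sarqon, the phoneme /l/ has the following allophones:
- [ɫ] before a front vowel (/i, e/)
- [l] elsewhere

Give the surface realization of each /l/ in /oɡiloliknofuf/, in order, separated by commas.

Occurrence 1 (position 4): no conditioning environment matches → elsewhere allophone [l].
Occurrence 2 (position 6): before a front vowel (/i, e/) → [ɫ].

[l], [ɫ]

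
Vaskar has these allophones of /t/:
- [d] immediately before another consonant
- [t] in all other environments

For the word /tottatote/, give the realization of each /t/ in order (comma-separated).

Occurrence 1 (position 1): no conditioning environment matches → elsewhere allophone [t].
Occurrence 2 (position 3): immediately before another consonant → [d].
Occurrence 3 (position 4): no conditioning environment matches → elsewhere allophone [t].
Occurrence 4 (position 6): no conditioning environment matches → elsewhere allophone [t].
Occurrence 5 (position 8): no conditioning environment matches → elsewhere allophone [t].

[t], [d], [t], [t], [t]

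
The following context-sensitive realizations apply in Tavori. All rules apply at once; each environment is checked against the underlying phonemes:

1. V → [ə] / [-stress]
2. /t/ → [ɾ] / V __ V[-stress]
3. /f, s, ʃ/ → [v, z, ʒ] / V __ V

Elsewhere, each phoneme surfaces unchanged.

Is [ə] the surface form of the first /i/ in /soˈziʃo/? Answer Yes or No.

/i/ (between /z/ and /ʃ/) fails the environment for rule 1, so it stays [i].
The actual realization is [i], not [ə].

No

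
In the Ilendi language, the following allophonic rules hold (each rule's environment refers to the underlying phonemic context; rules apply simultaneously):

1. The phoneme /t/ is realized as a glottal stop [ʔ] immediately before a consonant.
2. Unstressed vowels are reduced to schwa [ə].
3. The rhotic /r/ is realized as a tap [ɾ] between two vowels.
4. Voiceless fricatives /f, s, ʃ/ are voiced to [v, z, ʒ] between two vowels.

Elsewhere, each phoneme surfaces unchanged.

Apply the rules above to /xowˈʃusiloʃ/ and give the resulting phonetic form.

/o/ (between /x/ and /w/): in an unstressed syllable, so rule 2 applies → [ə].
/ʃ/ (between /w/ and /u/): rule 4 targets it, but not between two vowels → unchanged [ʃ].
/u/ (between /ʃ/ and /s/) fails the environment for rule 2, so it stays [u].
/s/ meets the environment for rule 4 (between two vowels) → [z].
Rule 2 applies to /i/ (between /s/ and /l/: in an unstressed syllable) → [ə].
/o/ meets the environment for rule 2 (in an unstressed syllable) → [ə].
/ʃ/ (word-final): rule 4 targets it, but not between two vowels → unchanged [ʃ].

[xəwˈʃuzələʃ]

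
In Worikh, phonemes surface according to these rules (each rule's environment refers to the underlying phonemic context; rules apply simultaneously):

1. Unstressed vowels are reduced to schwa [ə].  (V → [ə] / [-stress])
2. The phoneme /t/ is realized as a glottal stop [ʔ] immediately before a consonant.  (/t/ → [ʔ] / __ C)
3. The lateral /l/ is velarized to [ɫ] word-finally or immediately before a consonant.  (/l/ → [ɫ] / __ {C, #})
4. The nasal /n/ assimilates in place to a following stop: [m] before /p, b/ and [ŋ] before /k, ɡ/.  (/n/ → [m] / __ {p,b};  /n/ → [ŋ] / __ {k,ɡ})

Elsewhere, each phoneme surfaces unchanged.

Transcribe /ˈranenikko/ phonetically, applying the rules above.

/a/ — between /r/ and /n/; rule 1 does not apply here → [a].
/n/ (between /a/ and /e/) is in the target of rule 4 but the environment (before a labial or velar stop) is not met → [n].
/e/ — between /n/ and /n/, in an unstressed syllable — surfaces as [ə] (rule 1).
/n/ (between /e/ and /i/) is in the target of rule 4 but the environment (before a labial or velar stop) is not met → [n].
/i/ meets the environment for rule 1 (in an unstressed syllable) → [ə].
/o/ meets the environment for rule 1 (in an unstressed syllable) → [ə].

[ˈranənəkkə]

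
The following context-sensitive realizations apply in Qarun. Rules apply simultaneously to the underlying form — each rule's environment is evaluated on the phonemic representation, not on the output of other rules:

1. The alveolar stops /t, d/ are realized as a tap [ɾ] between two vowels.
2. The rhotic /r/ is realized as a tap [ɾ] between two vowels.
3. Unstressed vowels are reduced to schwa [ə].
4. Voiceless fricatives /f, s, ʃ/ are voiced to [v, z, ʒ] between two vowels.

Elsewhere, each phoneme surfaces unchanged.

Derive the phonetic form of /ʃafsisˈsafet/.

[ʃəfsəsˈsavət]

/ʃ/ — word-initial; rule 4 does not apply here → [ʃ].
/a/ — between /ʃ/ and /f/, in an unstressed syllable — surfaces as [ə] (rule 3).
/f/ — between /a/ and /s/; rule 4 does not apply here → [f].
/s/ (between /f/ and /i/) is in the target of rule 4 but the environment (between two vowels) is not met → [s].
/i/ (between /s/ and /s/) occurs in an unstressed syllable → [ə] by rule 3.
/s/ (between /i/ and /s/) fails the environment for rule 4, so it stays [s].
/s/ — between /s/ and /a/; rule 4 does not apply here → [s].
/a/ (between /s/ and /f/) fails the environment for rule 3, so it stays [a].
/f/ (between /a/ and /e/): between two vowels, so rule 4 applies → [v].
/e/ — between /f/ and /t/, in an unstressed syllable — surfaces as [ə] (rule 3).
/t/ (word-final) is in the target of rule 1 but the environment (between two vowels) is not met → [t].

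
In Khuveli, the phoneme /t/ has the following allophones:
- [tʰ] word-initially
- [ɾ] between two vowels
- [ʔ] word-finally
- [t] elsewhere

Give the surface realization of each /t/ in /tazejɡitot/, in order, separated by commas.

[tʰ], [ɾ], [ʔ]

Occurrence 1 (position 1): word-initially → [tʰ].
Occurrence 2 (position 8): between two vowels → [ɾ].
Occurrence 3 (position 10): word-finally → [ʔ].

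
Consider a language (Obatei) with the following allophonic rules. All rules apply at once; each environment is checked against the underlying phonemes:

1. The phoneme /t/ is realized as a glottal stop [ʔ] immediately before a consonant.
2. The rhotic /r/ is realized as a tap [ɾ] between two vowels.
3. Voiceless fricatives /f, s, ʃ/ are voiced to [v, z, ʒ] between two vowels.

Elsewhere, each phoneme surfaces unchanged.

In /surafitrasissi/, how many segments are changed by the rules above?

Segments that undergo a rule: /r/ → [ɾ] (rule 2); /f/ → [v] (rule 3); /t/ → [ʔ] (rule 1); /s/ → [z] (rule 3).
All other segments surface unchanged.

4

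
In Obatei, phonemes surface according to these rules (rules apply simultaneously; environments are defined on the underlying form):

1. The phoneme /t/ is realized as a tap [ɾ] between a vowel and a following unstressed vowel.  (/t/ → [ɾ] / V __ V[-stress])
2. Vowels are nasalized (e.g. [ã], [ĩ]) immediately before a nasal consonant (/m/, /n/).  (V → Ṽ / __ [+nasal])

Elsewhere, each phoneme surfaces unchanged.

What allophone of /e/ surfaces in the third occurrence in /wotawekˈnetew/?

/e/ (between /t/ and /w/) fails the environment for rule 2, so it stays [e].

[e]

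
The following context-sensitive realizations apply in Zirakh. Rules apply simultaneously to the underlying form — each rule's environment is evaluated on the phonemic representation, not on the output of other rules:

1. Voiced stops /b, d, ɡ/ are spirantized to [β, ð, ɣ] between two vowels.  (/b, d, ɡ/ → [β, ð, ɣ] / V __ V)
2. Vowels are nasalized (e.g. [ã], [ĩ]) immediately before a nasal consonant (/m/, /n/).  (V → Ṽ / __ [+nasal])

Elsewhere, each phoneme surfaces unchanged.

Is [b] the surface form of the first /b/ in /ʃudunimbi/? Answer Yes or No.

/b/ (between /m/ and /i/) is in the target of rule 1 but the environment (between two vowels) is not met → [b].
The actual realization is [b], which matches [b].

Yes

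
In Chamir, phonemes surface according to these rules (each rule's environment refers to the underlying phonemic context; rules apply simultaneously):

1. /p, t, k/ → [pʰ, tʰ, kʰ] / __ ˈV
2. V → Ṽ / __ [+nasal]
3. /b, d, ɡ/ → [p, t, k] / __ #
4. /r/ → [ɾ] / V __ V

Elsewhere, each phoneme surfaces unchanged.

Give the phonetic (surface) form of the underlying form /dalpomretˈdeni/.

[dalpõmretˈdẽni]

/d/ (word-initial): rule 3 targets it, but not word-finally → unchanged [d].
/a/ — between /d/ and /l/; rule 2 does not apply here → [a].
/l/ (between /a/ and /p/): no rule targets it → [l].
/p/ (between /l/ and /o/): rule 1 targets it, but not immediately before a stressed vowel → unchanged [p].
/o/ — between /p/ and /m/, before a nasal consonant — surfaces as [õ] (rule 2).
/m/ (between /o/ and /r/): no rule targets it → [m].
/r/ (between /m/ and /e/) fails the environment for rule 4, so it stays [r].
/e/ (between /r/ and /t/) fails the environment for rule 2, so it stays [e].
/t/ (between /e/ and /d/): rule 1 targets it, but not immediately before a stressed vowel → unchanged [t].
/d/ — between /t/ and /e/; rule 3 does not apply here → [d].
/e/ (between /d/ and /n/): before a nasal consonant, so rule 2 applies → [ẽ].
/n/ (between /e/ and /i/) is unaffected → [n].
/i/ (word-final) is in the target of rule 2 but the environment (before a nasal consonant) is not met → [i].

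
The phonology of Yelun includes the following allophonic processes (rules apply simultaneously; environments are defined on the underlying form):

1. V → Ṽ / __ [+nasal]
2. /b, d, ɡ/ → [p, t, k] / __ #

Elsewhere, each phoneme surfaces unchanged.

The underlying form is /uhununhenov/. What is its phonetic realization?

/u/ — word-initial; rule 1 does not apply here → [u].
Rule 1 applies to /u/ (between /h/ and /n/: before a nasal consonant) → [ũ].
Rule 1 applies to /u/ (between /n/ and /n/: before a nasal consonant) → [ũ].
Rule 1 applies to /e/ (between /h/ and /n/: before a nasal consonant) → [ẽ].
/o/ (between /n/ and /v/) is in the target of rule 1 but the environment (before a nasal consonant) is not met → [o].

[uhũnũnhẽnov]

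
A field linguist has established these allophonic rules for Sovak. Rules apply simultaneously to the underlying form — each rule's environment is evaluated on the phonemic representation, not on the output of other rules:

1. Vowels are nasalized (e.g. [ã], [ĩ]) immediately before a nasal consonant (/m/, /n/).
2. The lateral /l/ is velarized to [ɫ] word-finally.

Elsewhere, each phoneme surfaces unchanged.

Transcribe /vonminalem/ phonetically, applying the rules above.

/v/ (word-initial) is unaffected → [v].
/o/ — between /v/ and /n/, before a nasal consonant — surfaces as [õ] (rule 1).
/n/ (between /o/ and /m/): no rule targets it → [n].
/m/ (between /n/ and /i/) is unaffected → [m].
/i/ meets the environment for rule 1 (before a nasal consonant) → [ĩ].
/n/ stays [n].
/a/ (between /n/ and /l/) is in the target of rule 1 but the environment (before a nasal consonant) is not met → [a].
/l/ (between /a/ and /e/) fails the environment for rule 2, so it stays [l].
/e/ (between /l/ and /m/) occurs before a nasal consonant → [ẽ] by rule 1.
/m/ (word-final): no rule targets it → [m].

[võnmĩnalẽm]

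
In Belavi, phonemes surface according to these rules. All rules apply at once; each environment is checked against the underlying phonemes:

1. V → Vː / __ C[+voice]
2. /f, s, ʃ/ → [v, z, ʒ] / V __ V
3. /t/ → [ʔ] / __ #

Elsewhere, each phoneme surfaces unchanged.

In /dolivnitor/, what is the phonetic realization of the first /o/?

Rule 1 applies to /o/ (between /d/ and /l/: before a voiced consonant) → [oː].

[oː]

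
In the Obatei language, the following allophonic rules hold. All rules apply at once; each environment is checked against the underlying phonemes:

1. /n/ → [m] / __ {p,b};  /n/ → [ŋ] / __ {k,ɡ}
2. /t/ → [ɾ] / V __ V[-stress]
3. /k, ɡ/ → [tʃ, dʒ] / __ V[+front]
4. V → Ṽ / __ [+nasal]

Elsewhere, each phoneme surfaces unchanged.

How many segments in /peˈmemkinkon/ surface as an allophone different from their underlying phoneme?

6

Segments that undergo a rule: /e/ → [ẽ] (rule 4); /e/ → [ẽ] (rule 4); /k/ → [tʃ] (rule 3); /i/ → [ĩ] (rule 4); /n/ → [ŋ] (rule 1); /o/ → [õ] (rule 4).
All other segments surface unchanged.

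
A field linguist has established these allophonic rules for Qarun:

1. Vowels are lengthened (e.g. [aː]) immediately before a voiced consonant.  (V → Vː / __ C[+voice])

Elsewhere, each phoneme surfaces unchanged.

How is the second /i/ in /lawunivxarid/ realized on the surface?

/i/ meets the environment for rule 1 (before a voiced consonant) → [iː].

[iː]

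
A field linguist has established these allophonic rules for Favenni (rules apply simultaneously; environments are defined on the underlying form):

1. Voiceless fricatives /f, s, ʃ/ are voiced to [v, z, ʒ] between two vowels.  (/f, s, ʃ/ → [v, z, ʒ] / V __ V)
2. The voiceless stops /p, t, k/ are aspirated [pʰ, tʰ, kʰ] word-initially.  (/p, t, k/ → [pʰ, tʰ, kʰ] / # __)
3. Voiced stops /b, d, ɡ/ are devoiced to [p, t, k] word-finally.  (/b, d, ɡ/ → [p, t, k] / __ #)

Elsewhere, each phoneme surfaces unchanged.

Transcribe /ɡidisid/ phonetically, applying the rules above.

[ɡidizit]

/ɡ/ (word-initial) is in the target of rule 3 but the environment (word-finally) is not met → [ɡ].
/i/ — not in any rule's target class → [i].
/d/ — between /i/ and /i/; rule 3 does not apply here → [d].
/i/ — not in any rule's target class → [i].
Rule 1 applies to /s/ (between /i/ and /i/: between two vowels) → [z].
/i/ stays [i].
/d/ meets the environment for rule 3 (word-finally) → [t].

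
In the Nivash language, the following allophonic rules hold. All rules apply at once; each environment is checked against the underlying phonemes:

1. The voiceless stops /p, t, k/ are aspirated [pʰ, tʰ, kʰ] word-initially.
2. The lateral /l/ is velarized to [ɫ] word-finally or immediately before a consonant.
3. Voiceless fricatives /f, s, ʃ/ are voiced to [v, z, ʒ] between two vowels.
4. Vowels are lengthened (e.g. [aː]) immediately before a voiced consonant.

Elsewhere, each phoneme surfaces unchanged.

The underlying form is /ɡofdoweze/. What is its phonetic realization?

[ɡofdoːweːze]

/ɡ/ stays [ɡ].
/o/ (between /ɡ/ and /f/) fails the environment for rule 4, so it stays [o].
/f/ — between /o/ and /d/; rule 3 does not apply here → [f].
/d/ stays [d].
Rule 4 applies to /o/ (between /d/ and /w/: before a voiced consonant) → [oː].
/w/ stays [w].
/e/ (between /w/ and /z/) occurs before a voiced consonant → [eː] by rule 4.
/z/ — not in any rule's target class → [z].
/e/ (word-final) is in the target of rule 4 but the environment (before a voiced consonant) is not met → [e].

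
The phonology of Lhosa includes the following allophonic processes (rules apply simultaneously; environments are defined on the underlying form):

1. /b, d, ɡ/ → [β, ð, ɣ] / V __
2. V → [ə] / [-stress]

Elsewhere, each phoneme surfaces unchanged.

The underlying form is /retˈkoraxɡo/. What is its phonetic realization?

[rətˈkorəxɡə]

/r/ — not in any rule's target class → [r].
/e/ (between /r/ and /t/) occurs in an unstressed syllable → [ə] by rule 2.
/t/ (between /e/ and /k/) is unaffected → [t].
/k/ (between /t/ and /o/): no rule targets it → [k].
/o/ (between /k/ and /r/): rule 2 targets it, but not in an unstressed syllable → unchanged [o].
/r/ stays [r].
Rule 2 applies to /a/ (between /r/ and /x/: in an unstressed syllable) → [ə].
/x/ — not in any rule's target class → [x].
/ɡ/ — between /x/ and /o/; rule 1 does not apply here → [ɡ].
Rule 2 applies to /o/ (word-final: in an unstressed syllable) → [ə].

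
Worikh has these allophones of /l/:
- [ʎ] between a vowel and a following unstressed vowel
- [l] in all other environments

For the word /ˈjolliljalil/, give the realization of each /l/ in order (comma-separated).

[l], [l], [l], [ʎ], [l]

Occurrence 1 (position 3): no conditioning environment matches → elsewhere allophone [l].
Occurrence 2 (position 4): no conditioning environment matches → elsewhere allophone [l].
Occurrence 3 (position 6): no conditioning environment matches → elsewhere allophone [l].
Occurrence 4 (position 9): between a vowel and a following unstressed vowel → [ʎ].
Occurrence 5 (position 11): no conditioning environment matches → elsewhere allophone [l].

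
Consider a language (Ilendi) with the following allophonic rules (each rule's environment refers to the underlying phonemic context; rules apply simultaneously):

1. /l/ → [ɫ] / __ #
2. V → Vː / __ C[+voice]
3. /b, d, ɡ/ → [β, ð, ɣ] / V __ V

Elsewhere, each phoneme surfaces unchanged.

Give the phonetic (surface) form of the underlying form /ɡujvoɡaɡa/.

[ɡuːjvoːɣaːɣa]

/ɡ/ (word-initial): rule 3 targets it, but not between two vowels → unchanged [ɡ].
/u/ meets the environment for rule 2 (before a voiced consonant) → [uː].
/j/ (between /u/ and /v/) is unaffected → [j].
/v/ stays [v].
/o/ meets the environment for rule 2 (before a voiced consonant) → [oː].
/ɡ/ (between /o/ and /a/): between two vowels, so rule 3 applies → [ɣ].
/a/ (between /ɡ/ and /ɡ/): before a voiced consonant, so rule 2 applies → [aː].
/ɡ/ (between /a/ and /a/): between two vowels, so rule 3 applies → [ɣ].
/a/ (word-final): rule 2 targets it, but not before a voiced consonant → unchanged [a].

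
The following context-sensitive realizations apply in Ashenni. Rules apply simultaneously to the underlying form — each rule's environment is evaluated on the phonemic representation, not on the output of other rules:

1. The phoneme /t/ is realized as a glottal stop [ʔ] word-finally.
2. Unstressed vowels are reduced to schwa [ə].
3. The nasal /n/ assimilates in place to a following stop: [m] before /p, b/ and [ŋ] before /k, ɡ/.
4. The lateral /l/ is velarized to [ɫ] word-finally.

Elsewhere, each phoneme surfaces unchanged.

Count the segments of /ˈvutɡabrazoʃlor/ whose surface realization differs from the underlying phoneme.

4

Segments that undergo a rule: /a/ → [ə] (rule 2); /a/ → [ə] (rule 2); /o/ → [ə] (rule 2); /o/ → [ə] (rule 2).
All other segments surface unchanged.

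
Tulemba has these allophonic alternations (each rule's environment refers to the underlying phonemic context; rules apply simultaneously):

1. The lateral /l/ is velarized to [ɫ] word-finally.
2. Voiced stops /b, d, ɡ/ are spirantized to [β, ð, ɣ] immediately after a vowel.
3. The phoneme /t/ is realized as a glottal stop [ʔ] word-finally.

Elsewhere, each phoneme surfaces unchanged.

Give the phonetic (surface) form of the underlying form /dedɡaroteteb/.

[deðɡaroteteβ]

/d/ (word-initial) is in the target of rule 2 but the environment (immediately after a vowel) is not met → [d].
/e/ stays [e].
Rule 2 applies to /d/ (between /e/ and /ɡ/: immediately after a vowel) → [ð].
/ɡ/ (between /d/ and /a/) is in the target of rule 2 but the environment (immediately after a vowel) is not met → [ɡ].
/a/ stays [a].
/r/ stays [r].
/o/ (between /r/ and /t/): no rule targets it → [o].
/t/ (between /o/ and /e/) fails the environment for rule 3, so it stays [t].
/e/ (between /t/ and /t/) is unaffected → [e].
/t/ — between /e/ and /e/; rule 3 does not apply here → [t].
/e/ stays [e].
/b/ (word-final): immediately after a vowel, so rule 2 applies → [β].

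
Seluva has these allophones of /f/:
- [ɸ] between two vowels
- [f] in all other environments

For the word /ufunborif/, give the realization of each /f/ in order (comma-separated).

Occurrence 1 (position 2): between two vowels → [ɸ].
Occurrence 2 (position 9): no conditioning environment matches → elsewhere allophone [f].

[ɸ], [f]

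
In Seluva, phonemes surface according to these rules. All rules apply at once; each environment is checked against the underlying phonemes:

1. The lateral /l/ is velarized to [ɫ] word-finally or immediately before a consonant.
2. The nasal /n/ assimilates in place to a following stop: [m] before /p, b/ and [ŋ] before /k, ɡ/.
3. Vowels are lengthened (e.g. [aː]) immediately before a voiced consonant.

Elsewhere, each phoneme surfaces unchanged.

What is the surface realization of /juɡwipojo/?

[juːɡwipoːjo]

/u/ — between /j/ and /ɡ/, before a voiced consonant — surfaces as [uː] (rule 3).
/i/ — between /w/ and /p/; rule 3 does not apply here → [i].
/o/ — between /p/ and /j/, before a voiced consonant — surfaces as [oː] (rule 3).
/o/ (word-final) is in the target of rule 3 but the environment (before a voiced consonant) is not met → [o].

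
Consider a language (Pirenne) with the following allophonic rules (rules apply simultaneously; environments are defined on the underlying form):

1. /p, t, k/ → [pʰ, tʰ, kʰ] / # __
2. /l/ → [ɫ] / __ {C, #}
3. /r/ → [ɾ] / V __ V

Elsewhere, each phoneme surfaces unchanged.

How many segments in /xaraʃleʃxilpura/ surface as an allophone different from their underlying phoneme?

3

Segments that undergo a rule: /r/ → [ɾ] (rule 3); /l/ → [ɫ] (rule 2); /r/ → [ɾ] (rule 3).
All other segments surface unchanged.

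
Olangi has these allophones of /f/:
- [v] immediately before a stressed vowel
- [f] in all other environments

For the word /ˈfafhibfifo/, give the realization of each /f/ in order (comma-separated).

Occurrence 1 (position 1): immediately before a stressed vowel → [v].
Occurrence 2 (position 3): no conditioning environment matches → elsewhere allophone [f].
Occurrence 3 (position 7): no conditioning environment matches → elsewhere allophone [f].
Occurrence 4 (position 9): no conditioning environment matches → elsewhere allophone [f].

[v], [f], [f], [f]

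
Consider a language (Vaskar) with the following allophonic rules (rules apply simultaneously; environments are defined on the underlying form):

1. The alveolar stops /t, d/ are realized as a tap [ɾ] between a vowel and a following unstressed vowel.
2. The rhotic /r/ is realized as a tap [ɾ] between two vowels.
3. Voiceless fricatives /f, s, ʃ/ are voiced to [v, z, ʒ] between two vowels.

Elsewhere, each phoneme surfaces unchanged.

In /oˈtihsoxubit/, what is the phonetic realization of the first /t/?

/t/ — between /o/ and /i/; rule 1 does not apply here → [t].

[t]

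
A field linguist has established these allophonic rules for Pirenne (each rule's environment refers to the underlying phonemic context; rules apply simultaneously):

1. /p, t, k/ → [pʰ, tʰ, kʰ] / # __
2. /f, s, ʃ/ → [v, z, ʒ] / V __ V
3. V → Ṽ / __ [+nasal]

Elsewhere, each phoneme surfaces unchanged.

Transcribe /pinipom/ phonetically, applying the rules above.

[pʰĩnipõm]

/p/ (word-initial) occurs word-initially → [pʰ] by rule 1.
Rule 3 applies to /i/ (between /p/ and /n/: before a nasal consonant) → [ĩ].
/n/ (between /i/ and /i/) is unaffected → [n].
/i/ (between /n/ and /p/) fails the environment for rule 3, so it stays [i].
/p/ (between /i/ and /o/): rule 1 targets it, but not word-initially → unchanged [p].
/o/ (between /p/ and /m/): before a nasal consonant, so rule 3 applies → [õ].
/m/ — not in any rule's target class → [m].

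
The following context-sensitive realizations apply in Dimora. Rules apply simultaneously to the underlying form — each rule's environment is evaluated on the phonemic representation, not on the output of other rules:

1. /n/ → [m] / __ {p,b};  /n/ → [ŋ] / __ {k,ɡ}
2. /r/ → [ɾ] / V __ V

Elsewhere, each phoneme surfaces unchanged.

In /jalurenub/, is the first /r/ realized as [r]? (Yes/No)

No

Rule 2 applies to /r/ (between /u/ and /e/: between two vowels) → [ɾ].
The actual realization is [ɾ], not [r].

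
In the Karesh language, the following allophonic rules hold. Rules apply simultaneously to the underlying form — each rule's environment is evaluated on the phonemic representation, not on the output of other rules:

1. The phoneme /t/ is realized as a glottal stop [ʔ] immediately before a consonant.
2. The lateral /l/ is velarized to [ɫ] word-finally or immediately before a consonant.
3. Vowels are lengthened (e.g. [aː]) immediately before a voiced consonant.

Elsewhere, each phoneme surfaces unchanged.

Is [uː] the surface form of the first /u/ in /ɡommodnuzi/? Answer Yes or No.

/u/ (between /n/ and /z/) occurs before a voiced consonant → [uː] by rule 3.
The actual realization is [uː], which matches [uː].

Yes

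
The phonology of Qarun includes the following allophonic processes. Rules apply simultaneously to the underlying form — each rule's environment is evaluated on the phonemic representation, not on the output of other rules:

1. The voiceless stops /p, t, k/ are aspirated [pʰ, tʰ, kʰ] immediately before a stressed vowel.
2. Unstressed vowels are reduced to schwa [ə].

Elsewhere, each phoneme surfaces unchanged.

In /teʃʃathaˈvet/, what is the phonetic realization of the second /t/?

[t]

/t/ (between /a/ and /h/) fails the environment for rule 1, so it stays [t].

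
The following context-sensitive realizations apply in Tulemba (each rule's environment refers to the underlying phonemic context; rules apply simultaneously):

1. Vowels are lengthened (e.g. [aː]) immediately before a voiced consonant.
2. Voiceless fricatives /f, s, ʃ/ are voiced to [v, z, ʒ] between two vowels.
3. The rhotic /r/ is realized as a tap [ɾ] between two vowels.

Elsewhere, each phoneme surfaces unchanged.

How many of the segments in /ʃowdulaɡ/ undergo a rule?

3

Segments that undergo a rule: /o/ → [oː] (rule 1); /u/ → [uː] (rule 1); /a/ → [aː] (rule 1).
All other segments surface unchanged.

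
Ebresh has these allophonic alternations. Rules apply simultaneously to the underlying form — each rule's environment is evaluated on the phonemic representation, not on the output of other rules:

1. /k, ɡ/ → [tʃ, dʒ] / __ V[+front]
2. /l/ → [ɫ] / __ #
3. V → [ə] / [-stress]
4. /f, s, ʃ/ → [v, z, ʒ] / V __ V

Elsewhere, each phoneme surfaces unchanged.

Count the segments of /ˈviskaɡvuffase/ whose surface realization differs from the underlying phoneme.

Segments that undergo a rule: /a/ → [ə] (rule 3); /u/ → [ə] (rule 3); /a/ → [ə] (rule 3); /s/ → [z] (rule 4); /e/ → [ə] (rule 3).
All other segments surface unchanged.

5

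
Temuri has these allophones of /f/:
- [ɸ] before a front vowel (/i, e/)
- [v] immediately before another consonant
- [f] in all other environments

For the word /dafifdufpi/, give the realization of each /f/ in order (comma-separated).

Occurrence 1 (position 3): before a front vowel (/i, e/) → [ɸ].
Occurrence 2 (position 5): immediately before another consonant → [v].
Occurrence 3 (position 8): immediately before another consonant → [v].

[ɸ], [v], [v]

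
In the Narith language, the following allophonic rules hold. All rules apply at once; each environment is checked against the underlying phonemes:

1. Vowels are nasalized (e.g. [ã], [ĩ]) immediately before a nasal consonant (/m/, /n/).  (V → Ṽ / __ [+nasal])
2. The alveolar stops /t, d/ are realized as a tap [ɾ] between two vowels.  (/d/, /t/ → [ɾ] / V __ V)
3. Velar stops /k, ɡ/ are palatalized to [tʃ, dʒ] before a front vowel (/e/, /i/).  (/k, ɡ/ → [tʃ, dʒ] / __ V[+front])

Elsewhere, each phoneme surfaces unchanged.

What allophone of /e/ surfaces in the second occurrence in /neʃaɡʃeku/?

/e/ (between /ʃ/ and /k/) fails the environment for rule 1, so it stays [e].

[e]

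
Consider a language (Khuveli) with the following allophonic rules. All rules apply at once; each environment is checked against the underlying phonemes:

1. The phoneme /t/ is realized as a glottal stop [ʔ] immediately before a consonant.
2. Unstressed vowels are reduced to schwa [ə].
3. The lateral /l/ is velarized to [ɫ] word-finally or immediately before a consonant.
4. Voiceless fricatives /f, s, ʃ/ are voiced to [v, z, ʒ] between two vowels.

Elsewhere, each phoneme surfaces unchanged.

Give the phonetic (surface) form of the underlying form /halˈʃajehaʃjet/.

[həɫˈʃajəhəʃjət]

/h/ (word-initial) is unaffected → [h].
Rule 2 applies to /a/ (between /h/ and /l/: in an unstressed syllable) → [ə].
/l/ (between /a/ and /ʃ/): word-finally or immediately before a consonant, so rule 3 applies → [ɫ].
/ʃ/ (between /l/ and /a/) fails the environment for rule 4, so it stays [ʃ].
/a/ (between /ʃ/ and /j/): rule 2 targets it, but not in an unstressed syllable → unchanged [a].
/j/ — not in any rule's target class → [j].
Rule 2 applies to /e/ (between /j/ and /h/: in an unstressed syllable) → [ə].
/h/ (between /e/ and /a/): no rule targets it → [h].
/a/ (between /h/ and /ʃ/): in an unstressed syllable, so rule 2 applies → [ə].
/ʃ/ (between /a/ and /j/) fails the environment for rule 4, so it stays [ʃ].
/j/ (between /ʃ/ and /e/): no rule targets it → [j].
Rule 2 applies to /e/ (between /j/ and /t/: in an unstressed syllable) → [ə].
/t/ (word-final) fails the environment for rule 1, so it stays [t].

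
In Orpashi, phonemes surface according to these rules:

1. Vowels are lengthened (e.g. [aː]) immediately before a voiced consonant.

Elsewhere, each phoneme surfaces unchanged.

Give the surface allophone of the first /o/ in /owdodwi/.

/o/ (word-initial): before a voiced consonant, so rule 1 applies → [oː].

[oː]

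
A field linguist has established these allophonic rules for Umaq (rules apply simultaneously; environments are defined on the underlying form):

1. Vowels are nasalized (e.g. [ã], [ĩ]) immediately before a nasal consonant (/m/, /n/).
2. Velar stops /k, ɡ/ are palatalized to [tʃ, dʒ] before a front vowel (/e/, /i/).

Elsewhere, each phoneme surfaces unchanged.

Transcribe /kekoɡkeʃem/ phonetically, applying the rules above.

[tʃekoɡtʃeʃẽm]

/k/ (word-initial): before a front vowel, so rule 2 applies → [tʃ].
/e/ — between /k/ and /k/; rule 1 does not apply here → [e].
/k/ (between /e/ and /o/) fails the environment for rule 2, so it stays [k].
/o/ (between /k/ and /ɡ/) fails the environment for rule 1, so it stays [o].
/ɡ/ (between /o/ and /k/) fails the environment for rule 2, so it stays [ɡ].
Rule 2 applies to /k/ (between /ɡ/ and /e/: before a front vowel) → [tʃ].
/e/ (between /k/ and /ʃ/) fails the environment for rule 1, so it stays [e].
/e/ meets the environment for rule 1 (before a nasal consonant) → [ẽ].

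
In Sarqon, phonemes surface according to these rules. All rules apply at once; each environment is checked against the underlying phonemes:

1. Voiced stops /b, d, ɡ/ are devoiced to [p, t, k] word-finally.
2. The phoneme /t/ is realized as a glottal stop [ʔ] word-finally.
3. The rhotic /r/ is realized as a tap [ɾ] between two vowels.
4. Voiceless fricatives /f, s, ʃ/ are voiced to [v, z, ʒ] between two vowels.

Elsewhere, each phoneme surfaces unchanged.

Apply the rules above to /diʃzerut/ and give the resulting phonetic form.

/d/ — word-initial; rule 1 does not apply here → [d].
/i/ (between /d/ and /ʃ/): no rule targets it → [i].
/ʃ/ (between /i/ and /z/) fails the environment for rule 4, so it stays [ʃ].
/z/ stays [z].
/e/ (between /z/ and /r/): no rule targets it → [e].
/r/ (between /e/ and /u/): between two vowels, so rule 3 applies → [ɾ].
/u/ (between /r/ and /t/): no rule targets it → [u].
/t/ — word-final, word-finally — surfaces as [ʔ] (rule 2).

[diʃzeɾuʔ]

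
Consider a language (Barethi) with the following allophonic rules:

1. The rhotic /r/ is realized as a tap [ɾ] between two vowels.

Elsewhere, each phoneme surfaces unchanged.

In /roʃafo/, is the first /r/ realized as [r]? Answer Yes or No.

/r/ (word-initial) fails the environment for rule 1, so it stays [r].
The actual realization is [r], which matches [r].

Yes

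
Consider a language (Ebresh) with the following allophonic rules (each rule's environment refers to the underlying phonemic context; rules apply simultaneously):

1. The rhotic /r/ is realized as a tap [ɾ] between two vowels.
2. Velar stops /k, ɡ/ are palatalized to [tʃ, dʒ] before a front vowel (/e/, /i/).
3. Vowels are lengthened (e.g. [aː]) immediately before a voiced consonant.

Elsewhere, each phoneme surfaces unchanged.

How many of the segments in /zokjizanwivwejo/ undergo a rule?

4

Segments that undergo a rule: /i/ → [iː] (rule 3); /a/ → [aː] (rule 3); /i/ → [iː] (rule 3); /e/ → [eː] (rule 3).
All other segments surface unchanged.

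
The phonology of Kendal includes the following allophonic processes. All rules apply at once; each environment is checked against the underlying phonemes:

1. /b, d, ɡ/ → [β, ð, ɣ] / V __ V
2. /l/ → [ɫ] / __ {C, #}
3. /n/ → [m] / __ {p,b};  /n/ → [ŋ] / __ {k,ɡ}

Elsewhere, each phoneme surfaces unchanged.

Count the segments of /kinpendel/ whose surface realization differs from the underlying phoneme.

Segments that undergo a rule: /n/ → [m] (rule 3); /l/ → [ɫ] (rule 2).
All other segments surface unchanged.

2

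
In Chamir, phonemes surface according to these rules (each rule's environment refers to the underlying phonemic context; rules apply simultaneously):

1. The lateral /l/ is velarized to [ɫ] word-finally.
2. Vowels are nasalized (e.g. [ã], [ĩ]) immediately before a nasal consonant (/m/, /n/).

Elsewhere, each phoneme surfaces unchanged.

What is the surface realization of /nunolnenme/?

/n/ — not in any rule's target class → [n].
/u/ — between /n/ and /n/, before a nasal consonant — surfaces as [ũ] (rule 2).
/n/ stays [n].
/o/ — between /n/ and /l/; rule 2 does not apply here → [o].
/l/ (between /o/ and /n/): rule 1 targets it, but not word-finally → unchanged [l].
/n/ — not in any rule's target class → [n].
/e/ meets the environment for rule 2 (before a nasal consonant) → [ẽ].
/n/ (between /e/ and /m/) is unaffected → [n].
/m/ (between /n/ and /e/) is unaffected → [m].
/e/ — word-final; rule 2 does not apply here → [e].

[nũnolnẽnme]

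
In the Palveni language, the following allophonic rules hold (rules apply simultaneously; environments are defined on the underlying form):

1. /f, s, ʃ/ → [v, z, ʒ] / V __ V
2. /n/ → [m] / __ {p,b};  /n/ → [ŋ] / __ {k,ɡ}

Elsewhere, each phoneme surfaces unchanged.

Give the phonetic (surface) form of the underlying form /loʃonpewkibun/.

[loʒompewkibun]

/ʃ/ (between /o/ and /o/): between two vowels, so rule 1 applies → [ʒ].
/n/ (between /o/ and /p/) occurs before a labial or velar stop → [m] by rule 2.
/n/ — word-final; rule 2 does not apply here → [n].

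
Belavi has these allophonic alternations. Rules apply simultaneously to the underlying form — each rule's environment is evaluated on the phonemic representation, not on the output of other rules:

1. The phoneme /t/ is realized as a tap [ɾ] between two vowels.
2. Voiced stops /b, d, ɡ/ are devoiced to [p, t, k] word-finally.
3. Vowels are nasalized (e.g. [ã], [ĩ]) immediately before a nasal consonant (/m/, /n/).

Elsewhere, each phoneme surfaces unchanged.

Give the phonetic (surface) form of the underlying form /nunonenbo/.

[nũnõnẽnbo]

/n/ — not in any rule's target class → [n].
/u/ — between /n/ and /n/, before a nasal consonant — surfaces as [ũ] (rule 3).
/n/ (between /u/ and /o/): no rule targets it → [n].
/o/ meets the environment for rule 3 (before a nasal consonant) → [õ].
/n/ (between /o/ and /e/): no rule targets it → [n].
/e/ — between /n/ and /n/, before a nasal consonant — surfaces as [ẽ] (rule 3).
/n/ — not in any rule's target class → [n].
/b/ (between /n/ and /o/): rule 2 targets it, but not word-finally → unchanged [b].
/o/ (word-final) fails the environment for rule 3, so it stays [o].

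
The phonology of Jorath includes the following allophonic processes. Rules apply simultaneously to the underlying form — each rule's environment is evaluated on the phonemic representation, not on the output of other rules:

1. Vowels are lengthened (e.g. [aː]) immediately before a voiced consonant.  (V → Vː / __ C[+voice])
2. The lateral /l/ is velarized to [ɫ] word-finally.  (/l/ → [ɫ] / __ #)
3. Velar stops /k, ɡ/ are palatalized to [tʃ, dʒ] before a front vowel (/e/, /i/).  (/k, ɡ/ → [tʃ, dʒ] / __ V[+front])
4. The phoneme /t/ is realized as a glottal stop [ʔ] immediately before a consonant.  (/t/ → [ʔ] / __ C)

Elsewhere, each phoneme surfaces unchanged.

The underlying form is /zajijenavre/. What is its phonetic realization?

[zaːjiːjeːnaːvre]

/z/ (word-initial) is unaffected → [z].
/a/ meets the environment for rule 1 (before a voiced consonant) → [aː].
/j/ — not in any rule's target class → [j].
/i/ (between /j/ and /j/) occurs before a voiced consonant → [iː] by rule 1.
/j/ (between /i/ and /e/): no rule targets it → [j].
/e/ meets the environment for rule 1 (before a voiced consonant) → [eː].
/n/ (between /e/ and /a/): no rule targets it → [n].
/a/ — between /n/ and /v/, before a voiced consonant — surfaces as [aː] (rule 1).
/v/ stays [v].
/r/ (between /v/ and /e/) is unaffected → [r].
/e/ — word-final; rule 1 does not apply here → [e].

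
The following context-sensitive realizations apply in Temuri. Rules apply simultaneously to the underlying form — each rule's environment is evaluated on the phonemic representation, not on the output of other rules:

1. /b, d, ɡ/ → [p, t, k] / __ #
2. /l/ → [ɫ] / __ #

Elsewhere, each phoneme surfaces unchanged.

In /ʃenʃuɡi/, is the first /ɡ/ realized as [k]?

No

/ɡ/ (between /u/ and /i/): rule 1 targets it, but not word-finally → unchanged [ɡ].
The actual realization is [ɡ], not [k].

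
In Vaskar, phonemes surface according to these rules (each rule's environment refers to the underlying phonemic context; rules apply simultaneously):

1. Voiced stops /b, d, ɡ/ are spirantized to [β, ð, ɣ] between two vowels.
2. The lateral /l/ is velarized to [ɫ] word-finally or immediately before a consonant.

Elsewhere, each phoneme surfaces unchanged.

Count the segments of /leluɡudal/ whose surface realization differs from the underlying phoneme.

3

Segments that undergo a rule: /ɡ/ → [ɣ] (rule 1); /d/ → [ð] (rule 1); /l/ → [ɫ] (rule 2).
All other segments surface unchanged.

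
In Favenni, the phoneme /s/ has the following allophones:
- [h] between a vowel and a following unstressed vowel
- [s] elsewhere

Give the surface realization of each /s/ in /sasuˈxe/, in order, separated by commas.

[s], [h]

Occurrence 1 (position 1): no conditioning environment matches → elsewhere allophone [s].
Occurrence 2 (position 3): between a vowel and a following unstressed vowel → [h].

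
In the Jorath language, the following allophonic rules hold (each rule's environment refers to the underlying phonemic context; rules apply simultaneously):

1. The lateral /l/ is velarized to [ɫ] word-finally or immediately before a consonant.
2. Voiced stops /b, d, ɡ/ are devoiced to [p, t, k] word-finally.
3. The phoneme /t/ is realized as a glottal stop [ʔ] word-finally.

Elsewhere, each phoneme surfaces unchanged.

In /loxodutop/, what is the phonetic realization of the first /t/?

/t/ (between /u/ and /o/): rule 3 targets it, but not word-finally → unchanged [t].

[t]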